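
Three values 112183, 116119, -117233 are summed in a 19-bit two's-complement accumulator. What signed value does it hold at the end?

111069

112183 + 116119 = 228302 (0110111101111001110)
228302 + (-117233) = 111069 (0011011000111011101)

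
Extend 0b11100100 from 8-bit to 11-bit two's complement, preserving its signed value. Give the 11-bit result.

MSB of 11100100 is 1; replicate it into the new high bits.
111|11100100 → 11111100100 (still -28).

11111100100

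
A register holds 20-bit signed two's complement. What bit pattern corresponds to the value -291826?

|-291826| = 291826 = 01000111001111110010 in 20 bits.
Invert the bits: 10111000110000001101. Add 1: 10111000110000001110.
Check: 10111000110000001110 reads as 756750 − 1048576 = -291826.

10111000110000001110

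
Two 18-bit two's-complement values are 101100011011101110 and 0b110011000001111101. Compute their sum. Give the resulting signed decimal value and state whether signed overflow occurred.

128875; overflow

101100011011101110 = -80146 (signed)
0b110011000001111101 → 110011000001111101 = -53123 (signed)
  101100011011101110
+ 110011000001111101
= 011111011101101011  (discard carry-out 1)
Result 011111011101101011: MSB = 0 → value 128875.
Both addends are negative but the stored result is non-negative: signed overflow. The true value -80146 + (-53123) = -133269 lies outside [-131072, 131071].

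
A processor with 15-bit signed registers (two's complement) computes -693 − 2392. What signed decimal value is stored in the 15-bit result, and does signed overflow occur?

-693 → 111110101001011
2392 → 000100101011000
Subtract via negate-and-add: invert 000100101011000 + 1 = 111011010101000 (i.e. -2392).
  111110101001011
+ 111011010101000
= 111001111110011  (discard carry-out 1)
Result 111001111110011: MSB = 1 → 29683 − 32768 = -3085.
Both addends (after negating the subtrahend) are negative and so is the stored result: no signed overflow.

-3085; no overflow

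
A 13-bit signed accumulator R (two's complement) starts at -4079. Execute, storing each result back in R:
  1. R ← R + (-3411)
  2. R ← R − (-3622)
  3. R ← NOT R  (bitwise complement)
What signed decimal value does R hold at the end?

3867

Start: R = -4079 = 1000000010001.
R = -4079 + (-3411) = -7490; wraps to 702 = 0001010111110
R = 702 − (-3622) = 4324; wraps to -3868 = 1000011100100
R = NOT 1000011100100 = 0111100011011 = 3867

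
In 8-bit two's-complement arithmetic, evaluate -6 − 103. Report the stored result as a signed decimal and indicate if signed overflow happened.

-6 → 11111010
103 → 01100111
Subtract via negate-and-add: invert 01100111 + 1 = 10011001 (i.e. -103).
  11111010
+ 10011001
= 10010011  (discard carry-out 1)
Result 10010011: MSB = 1 → 147 − 256 = -109.
Both addends (after negating the subtrahend) are negative and so is the stored result: no signed overflow.

-109; no overflow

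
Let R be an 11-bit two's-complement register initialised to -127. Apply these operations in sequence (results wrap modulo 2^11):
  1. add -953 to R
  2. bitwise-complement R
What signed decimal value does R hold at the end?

-969

Start: R = -127 = 11110000001.
R = -127 + (-953) = -1080; wraps to 968 = 01111001000
R = NOT 01111001000 = 10000110111 = -969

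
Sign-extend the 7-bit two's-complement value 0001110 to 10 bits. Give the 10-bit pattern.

MSB of 0001110 is 0; replicate it into the new high bits.
000|0001110 → 0000001110 (still 14).

0000001110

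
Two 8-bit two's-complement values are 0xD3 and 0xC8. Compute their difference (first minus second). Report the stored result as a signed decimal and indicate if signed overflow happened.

11; no overflow

0xD3 = 11010011 = -45 (signed)
0xC8 = 11001000 = -56 (signed)
Subtract via negate-and-add: invert 11001000 + 1 = 00111000 (i.e. 56).
  11010011
+ 00111000
= 00001011  (discard carry-out 1)
Result 00001011: MSB = 0 → value 11.
Addends (after negating the subtrahend) have opposite signs, so signed overflow cannot occur.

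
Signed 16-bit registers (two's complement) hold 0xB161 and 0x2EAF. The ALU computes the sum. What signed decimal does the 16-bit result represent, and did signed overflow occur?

-8176; no overflow

0xB161 = 1011000101100001 = -20127 (signed)
0x2EAF = 0010111010101111 = 11951 (signed)
  1011000101100001
+ 0010111010101111
= 1110000000010000
Result 1110000000010000: MSB = 1 → 57360 − 65536 = -8176.
Addends have opposite signs, so signed overflow cannot occur.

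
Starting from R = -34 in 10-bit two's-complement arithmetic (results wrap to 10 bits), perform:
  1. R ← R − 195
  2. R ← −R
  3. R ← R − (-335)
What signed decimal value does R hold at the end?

-460

Start: R = -34 = 1111011110.
R = -34 − 195 = -229 = 1100011011
R = −(-229) = 229 = 0011100101
R = 229 − (-335) = 564; wraps to -460 = 1000110100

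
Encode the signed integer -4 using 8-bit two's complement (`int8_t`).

11111100

|-4| = 4 = 00000100 in 8 bits.
Invert the bits: 11111011. Add 1: 11111100.
Check: 11111100 reads as 252 − 256 = -4.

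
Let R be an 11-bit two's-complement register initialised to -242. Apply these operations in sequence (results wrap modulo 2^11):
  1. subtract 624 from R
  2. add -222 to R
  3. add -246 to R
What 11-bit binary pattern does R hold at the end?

Start: R = -242 = 11100001110.
R = -242 − 624 = -866 = 10010011110
R = -866 + (-222) = -1088; wraps to 960 = 01111000000
R = 960 + (-246) = 714 = 01011001010

01011001010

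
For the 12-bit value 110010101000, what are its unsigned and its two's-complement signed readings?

unsigned = 3240, signed = -856

Unsigned: 110010101000 = 3240.
Signed: MSB=1 → 3240 − 4096 = -856.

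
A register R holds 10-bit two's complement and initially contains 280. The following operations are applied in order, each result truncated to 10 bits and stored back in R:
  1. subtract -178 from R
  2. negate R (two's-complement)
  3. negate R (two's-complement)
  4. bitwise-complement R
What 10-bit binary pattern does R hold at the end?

Start: R = 280 = 0100011000.
R = 280 − (-178) = 458 = 0111001010
R = −(458) = -458 = 1000110110
R = −(-458) = 458 = 0111001010
R = NOT 0111001010 = 1000110101 = -459

1000110101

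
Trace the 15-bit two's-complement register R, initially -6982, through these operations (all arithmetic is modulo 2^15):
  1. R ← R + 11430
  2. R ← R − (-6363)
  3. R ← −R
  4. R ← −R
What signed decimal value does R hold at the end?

Start: R = -6982 = 110010010111010.
R = -6982 + 11430 = 4448 = 001000101100000
R = 4448 − (-6363) = 10811 = 010101000111011
R = −(10811) = -10811 = 101010111000101
R = −(-10811) = 10811 = 010101000111011

10811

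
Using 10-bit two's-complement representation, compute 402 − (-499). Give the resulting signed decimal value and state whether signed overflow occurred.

-123; overflow

402 → 0110010010
-499 → 1000001101
Subtract via negate-and-add: invert 1000001101 + 1 = 0111110011 (i.e. 499).
  0110010010
+ 0111110011
= 1110000101
Result 1110000101: MSB = 1 → 901 − 1024 = -123.
Both addends (after negating the subtrahend) are non-negative but the stored result is negative: signed overflow. The true value 402 − (-499) = 901 lies outside [-512, 511].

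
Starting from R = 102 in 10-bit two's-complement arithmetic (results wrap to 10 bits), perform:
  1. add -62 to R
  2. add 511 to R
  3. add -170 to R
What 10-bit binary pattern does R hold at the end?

Start: R = 102 = 0001100110.
R = 102 + (-62) = 40 = 0000101000
R = 40 + 511 = 551; wraps to -473 = 1000100111
R = -473 + (-170) = -643; wraps to 381 = 0101111101

0101111101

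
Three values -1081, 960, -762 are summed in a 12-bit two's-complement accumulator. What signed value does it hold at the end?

-1081 + 960 = -121 (111110000111)
-121 + (-762) = -883 (110010001101)

-883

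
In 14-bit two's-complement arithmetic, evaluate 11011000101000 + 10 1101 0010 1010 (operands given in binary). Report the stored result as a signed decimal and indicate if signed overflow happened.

11011000101000 = -2520 (signed)
10 1101 0010 1010 → 10110100101010 = -4822 (signed)
  11011000101000
+ 10110100101010
= 10001101010010  (discard carry-out 1)
Result 10001101010010: MSB = 1 → 9042 − 16384 = -7342.
Both addends are negative and so is the stored result: no signed overflow.

-7342; no overflow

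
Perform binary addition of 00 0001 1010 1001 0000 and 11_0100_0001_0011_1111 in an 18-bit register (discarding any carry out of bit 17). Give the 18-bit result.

110101101111001111

  000001101010010000
+ 110100000100111111
= 110101101111001111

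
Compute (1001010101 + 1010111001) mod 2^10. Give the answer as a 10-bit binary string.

0100001110

  1001010101
+ 1010111001
= 0100001110  (discard carry-out 1)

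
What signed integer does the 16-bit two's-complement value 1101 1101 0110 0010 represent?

-8862

MSB is 1, so the value is negative.
Unsigned reading: 56674. Subtract 2^16 = 65536: 56674 − 65536 = -8862.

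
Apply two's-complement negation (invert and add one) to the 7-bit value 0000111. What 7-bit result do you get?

Invert: 1111000. Add 1: 1111001.

1111001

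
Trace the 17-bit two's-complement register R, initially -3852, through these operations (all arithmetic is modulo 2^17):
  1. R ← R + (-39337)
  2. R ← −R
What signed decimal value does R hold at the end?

Start: R = -3852 = 11111000011110100.
R = -3852 + (-39337) = -43189 = 10101011101001011
R = −(-43189) = 43189 = 01010100010110101

43189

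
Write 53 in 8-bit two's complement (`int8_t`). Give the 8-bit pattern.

53 is non-negative, so write it directly in 8 bits: 00110101.

00110101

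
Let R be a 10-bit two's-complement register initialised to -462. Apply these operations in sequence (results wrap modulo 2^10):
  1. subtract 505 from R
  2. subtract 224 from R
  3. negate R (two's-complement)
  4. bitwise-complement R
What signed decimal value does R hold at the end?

-168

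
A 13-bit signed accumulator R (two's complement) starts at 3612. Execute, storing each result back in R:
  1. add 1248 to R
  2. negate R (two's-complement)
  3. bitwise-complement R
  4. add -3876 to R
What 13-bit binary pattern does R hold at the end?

0001111010111

Start: R = 3612 = 0111000011100.
R = 3612 + 1248 = 4860; wraps to -3332 = 1001011111100
R = −(-3332) = 3332 = 0110100000100
R = NOT 0110100000100 = 1001011111011 = -3333
R = -3333 + (-3876) = -7209; wraps to 983 = 0001111010111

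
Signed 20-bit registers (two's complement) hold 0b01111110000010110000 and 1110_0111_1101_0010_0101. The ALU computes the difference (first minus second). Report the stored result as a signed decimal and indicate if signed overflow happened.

-433269; overflow

0b01111110000010110000 → 01111110000010110000 = 516272 (signed)
1110_0111_1101_0010_0101 → 11100111110100100101 = -99035 (signed)
Subtract via negate-and-add: invert 11100111110100100101 + 1 = 00011000001011011011 (i.e. 99035).
  01111110000010110000
+ 00011000001011011011
= 10010110001110001011
Result 10010110001110001011: MSB = 1 → 615307 − 1048576 = -433269.
Both addends (after negating the subtrahend) are non-negative but the stored result is negative: signed overflow. The true value 516272 − (-99035) = 615307 lies outside [-524288, 524287].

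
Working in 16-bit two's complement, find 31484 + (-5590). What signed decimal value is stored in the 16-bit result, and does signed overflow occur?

31484 → 0111101011111100
-5590 → 1110101000101010
  0111101011111100
+ 1110101000101010
= 0110010100100110  (discard carry-out 1)
Result 0110010100100110: MSB = 0 → value 25894.
Addends have opposite signs, so signed overflow cannot occur.

25894; no overflow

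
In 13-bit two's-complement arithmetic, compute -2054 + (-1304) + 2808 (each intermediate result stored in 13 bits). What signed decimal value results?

-550

-2054 + (-1304) = -3358 (1001011100010)
-3358 + 2808 = -550 (1110111011010)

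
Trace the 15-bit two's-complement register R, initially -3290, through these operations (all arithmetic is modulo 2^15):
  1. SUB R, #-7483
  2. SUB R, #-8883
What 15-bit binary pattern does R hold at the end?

Start: R = -3290 = 111001100100110.
R = -3290 − (-7483) = 4193 = 001000001100001
R = 4193 − (-8883) = 13076 = 011001100010100

011001100010100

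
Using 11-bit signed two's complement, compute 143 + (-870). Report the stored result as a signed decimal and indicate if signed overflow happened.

-727; no overflow

143 → 00010001111
-870 → 10010011010
  00010001111
+ 10010011010
= 10100101001
Result 10100101001: MSB = 1 → 1321 − 2048 = -727.
Addends have opposite signs, so signed overflow cannot occur.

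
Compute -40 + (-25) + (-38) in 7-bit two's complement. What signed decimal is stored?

25

-40 + (-25) = -65 → wraps to 63 (0111111)
63 + (-38) = 25 (0011001)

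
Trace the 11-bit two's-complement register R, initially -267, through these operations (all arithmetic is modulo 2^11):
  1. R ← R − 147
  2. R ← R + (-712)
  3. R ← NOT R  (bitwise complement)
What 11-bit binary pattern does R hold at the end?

10001100101

Start: R = -267 = 11011110101.
R = -267 − 147 = -414 = 11001100010
R = -414 + (-712) = -1126; wraps to 922 = 01110011010
R = NOT 01110011010 = 10001100101 = -923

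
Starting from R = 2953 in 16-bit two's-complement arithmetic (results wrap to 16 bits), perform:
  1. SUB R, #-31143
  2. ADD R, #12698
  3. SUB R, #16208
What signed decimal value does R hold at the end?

30586

Start: R = 2953 = 0000101110001001.
R = 2953 − (-31143) = 34096; wraps to -31440 = 1000010100110000
R = -31440 + 12698 = -18742 = 1011011011001010
R = -18742 − 16208 = -34950; wraps to 30586 = 0111011101111010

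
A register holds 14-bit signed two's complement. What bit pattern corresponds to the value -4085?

11000000001011

|-4085| = 4085 = 00111111110101 in 14 bits.
Invert the bits: 11000000001010. Add 1: 11000000001011.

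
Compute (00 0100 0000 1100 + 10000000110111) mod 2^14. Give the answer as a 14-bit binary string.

10010001000011

  00010000001100
+ 10000000110111
= 10010001000011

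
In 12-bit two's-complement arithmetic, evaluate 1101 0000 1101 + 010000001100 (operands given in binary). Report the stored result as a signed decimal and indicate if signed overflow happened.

281; no overflow

1101 0000 1101 → 110100001101 = -755 (signed)
010000001100 = 1036 (signed)
  110100001101
+ 010000001100
= 000100011001  (discard carry-out 1)
Result 000100011001: MSB = 0 → value 281.
Addends have opposite signs, so signed overflow cannot occur.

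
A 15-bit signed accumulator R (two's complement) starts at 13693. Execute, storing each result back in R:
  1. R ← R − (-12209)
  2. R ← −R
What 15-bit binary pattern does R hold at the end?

Start: R = 13693 = 011010101111101.
R = 13693 − (-12209) = 25902; wraps to -6866 = 110010100101110
R = −(-6866) = 6866 = 001101011010010

001101011010010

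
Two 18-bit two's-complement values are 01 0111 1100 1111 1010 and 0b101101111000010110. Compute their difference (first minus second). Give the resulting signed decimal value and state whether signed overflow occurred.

-90396; overflow

01 0111 1100 1111 1010 → 010111110011111010 = 97530 (signed)
0b101101111000010110 → 101101111000010110 = -74218 (signed)
Subtract via negate-and-add: invert 101101111000010110 + 1 = 010010000111101010 (i.e. 74218).
  010111110011111010
+ 010010000111101010
= 101001111011100100
Result 101001111011100100: MSB = 1 → 171748 − 262144 = -90396.
Both addends (after negating the subtrahend) are non-negative but the stored result is negative: signed overflow. The true value 97530 − (-74218) = 171748 lies outside [-131072, 131071].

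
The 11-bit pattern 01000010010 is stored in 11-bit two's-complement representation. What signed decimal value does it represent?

530

MSB is 0, so the value is non-negative: 01000010010 = 530.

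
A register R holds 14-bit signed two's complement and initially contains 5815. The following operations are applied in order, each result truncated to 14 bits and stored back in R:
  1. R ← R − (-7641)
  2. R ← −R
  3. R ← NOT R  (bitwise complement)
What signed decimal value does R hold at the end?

Start: R = 5815 = 01011010110111.
R = 5815 − (-7641) = 13456; wraps to -2928 = 11010010010000
R = −(-2928) = 2928 = 00101101110000
R = NOT 00101101110000 = 11010010001111 = -2929

-2929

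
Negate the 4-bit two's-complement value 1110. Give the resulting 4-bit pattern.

0010

Invert: 0001. Add 1: 0010.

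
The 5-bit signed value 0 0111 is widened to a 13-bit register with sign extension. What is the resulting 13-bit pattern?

0000000000111

MSB of 00111 is 0; replicate it into the new high bits.
00000000|00111 → 0000000000111 (still 7).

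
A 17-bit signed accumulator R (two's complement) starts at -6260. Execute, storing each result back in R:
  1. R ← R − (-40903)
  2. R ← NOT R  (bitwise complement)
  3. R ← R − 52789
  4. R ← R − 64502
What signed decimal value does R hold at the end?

-20863

Start: R = -6260 = 11110011110001100.
R = -6260 − (-40903) = 34643 = 01000011101010011
R = NOT 01000011101010011 = 10111100010101100 = -34644
R = -34644 − 52789 = -87433; wraps to 43639 = 01010101001110111
R = 43639 − 64502 = -20863 = 11010111010000001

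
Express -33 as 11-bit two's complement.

11111011111

|-33| = 33 = 00000100001 in 11 bits.
Invert the bits: 11111011110. Add 1: 11111011111.
Check: 11111011111 reads as 2015 − 2048 = -33.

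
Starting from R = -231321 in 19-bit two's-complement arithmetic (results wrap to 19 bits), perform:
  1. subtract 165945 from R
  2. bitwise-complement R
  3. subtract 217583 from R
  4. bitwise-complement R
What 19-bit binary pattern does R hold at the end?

1010100001000011101

Start: R = -231321 = 1000111100001100111.
R = -231321 − 165945 = -397266; wraps to 127022 = 0011111000000101110
R = NOT 0011111000000101110 = 1100000111111010001 = -127023
R = -127023 − 217583 = -344606; wraps to 179682 = 0101011110111100010
R = NOT 0101011110111100010 = 1010100001000011101 = -179683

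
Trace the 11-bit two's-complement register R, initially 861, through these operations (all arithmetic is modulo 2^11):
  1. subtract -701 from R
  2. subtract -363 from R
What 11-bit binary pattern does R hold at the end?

11110000101

Start: R = 861 = 01101011101.
R = 861 − (-701) = 1562; wraps to -486 = 11000011010
R = -486 − (-363) = -123 = 11110000101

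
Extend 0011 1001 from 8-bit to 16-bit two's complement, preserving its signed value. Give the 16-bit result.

MSB of 00111001 is 0; replicate it into the new high bits.
00000000|00111001 → 0000000000111001 (still 57).

0000000000111001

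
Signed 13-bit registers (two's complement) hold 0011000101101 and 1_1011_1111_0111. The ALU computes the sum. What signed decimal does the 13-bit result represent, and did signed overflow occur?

548; no overflow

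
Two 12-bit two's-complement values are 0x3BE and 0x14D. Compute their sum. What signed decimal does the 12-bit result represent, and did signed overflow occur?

0x3BE = 001110111110 = 958 (signed)
0x14D = 000101001101 = 333 (signed)
  001110111110
+ 000101001101
= 010100001011
Result 010100001011: MSB = 0 → value 1291.
Both addends are non-negative and so is the stored result: no signed overflow.

1291; no overflow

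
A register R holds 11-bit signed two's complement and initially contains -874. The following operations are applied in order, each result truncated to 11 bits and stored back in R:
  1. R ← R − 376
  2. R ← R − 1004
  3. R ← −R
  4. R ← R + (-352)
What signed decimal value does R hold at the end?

-146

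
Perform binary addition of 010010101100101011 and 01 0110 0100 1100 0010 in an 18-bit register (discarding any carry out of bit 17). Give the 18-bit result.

101000111111101101

  010010101100101011
+ 010110010011000010
= 101000111111101101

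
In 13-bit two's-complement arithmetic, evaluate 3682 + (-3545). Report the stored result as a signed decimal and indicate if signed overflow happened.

137; no overflow

3682 → 0111001100010
-3545 → 1001000100111
  0111001100010
+ 1001000100111
= 0000010001001  (discard carry-out 1)
Result 0000010001001: MSB = 0 → value 137.
Addends have opposite signs, so signed overflow cannot occur.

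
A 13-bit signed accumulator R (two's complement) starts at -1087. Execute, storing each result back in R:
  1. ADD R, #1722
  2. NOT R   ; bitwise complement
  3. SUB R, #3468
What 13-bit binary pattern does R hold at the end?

0111111111000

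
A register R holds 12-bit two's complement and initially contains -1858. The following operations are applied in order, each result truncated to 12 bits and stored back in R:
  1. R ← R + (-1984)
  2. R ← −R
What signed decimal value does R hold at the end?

Start: R = -1858 = 100010111110.
R = -1858 + (-1984) = -3842; wraps to 254 = 000011111110
R = −(254) = -254 = 111100000010

-254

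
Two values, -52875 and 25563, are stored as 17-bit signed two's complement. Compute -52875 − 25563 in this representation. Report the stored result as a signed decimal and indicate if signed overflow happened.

52634; overflow

-52875 → 10011000101110101
25563 → 00110001111011011
Subtract via negate-and-add: invert 00110001111011011 + 1 = 11001110000100101 (i.e. -25563).
  10011000101110101
+ 11001110000100101
= 01100110110011010  (discard carry-out 1)
Result 01100110110011010: MSB = 0 → value 52634.
Both addends (after negating the subtrahend) are negative but the stored result is non-negative: signed overflow. The true value -52875 − 25563 = -78438 lies outside [-65536, 65535].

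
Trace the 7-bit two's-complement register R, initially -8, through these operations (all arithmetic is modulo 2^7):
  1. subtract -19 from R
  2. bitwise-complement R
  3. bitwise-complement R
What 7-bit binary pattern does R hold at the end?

Start: R = -8 = 1111000.
R = -8 − (-19) = 11 = 0001011
R = NOT 0001011 = 1110100 = -12
R = NOT 1110100 = 0001011 = 11

0001011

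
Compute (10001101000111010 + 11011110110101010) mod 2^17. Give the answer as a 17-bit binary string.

  10001101000111010
+ 11011110110101010
= 01101011111100100  (discard carry-out 1)

01101011111100100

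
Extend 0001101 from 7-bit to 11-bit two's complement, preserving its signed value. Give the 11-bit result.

MSB of 0001101 is 0; replicate it into the new high bits.
0000|0001101 → 00000001101 (still 13).

00000001101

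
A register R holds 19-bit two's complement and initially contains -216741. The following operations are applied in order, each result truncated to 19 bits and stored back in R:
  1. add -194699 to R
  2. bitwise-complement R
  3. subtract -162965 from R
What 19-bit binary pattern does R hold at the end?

0001100001111000100

Start: R = -216741 = 1001011000101011011.
R = -216741 + (-194699) = -411440; wraps to 112848 = 0011011100011010000
R = NOT 0011011100011010000 = 1100100011100101111 = -112849
R = -112849 − (-162965) = 50116 = 0001100001111000100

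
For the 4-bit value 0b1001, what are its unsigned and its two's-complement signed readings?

unsigned = 9, signed = -7

Unsigned: 1001 = 9.
Signed: MSB=1 → 9 − 16 = -7.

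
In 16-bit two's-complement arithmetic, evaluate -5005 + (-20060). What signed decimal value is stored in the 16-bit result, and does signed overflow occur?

-5005 → 1110110001110011
-20060 → 1011000110100100
  1110110001110011
+ 1011000110100100
= 1001111000010111  (discard carry-out 1)
Result 1001111000010111: MSB = 1 → 40471 − 65536 = -25065.
Both addends are negative and so is the stored result: no signed overflow.

-25065; no overflow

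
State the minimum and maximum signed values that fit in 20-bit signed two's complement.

Minimum: −2^19 = -524288.
Maximum: 2^19 − 1 = 524287.

min = -524288, max = 524287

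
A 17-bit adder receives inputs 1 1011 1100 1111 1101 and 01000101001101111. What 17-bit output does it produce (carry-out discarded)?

00100011101101100

  11011110011111101
+ 01000101001101111
= 00100011101101100  (discard carry-out 1)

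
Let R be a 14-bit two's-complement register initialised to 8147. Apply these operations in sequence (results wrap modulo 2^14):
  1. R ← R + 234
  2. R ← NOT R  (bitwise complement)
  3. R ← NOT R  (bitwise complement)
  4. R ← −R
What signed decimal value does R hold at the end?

8003

Start: R = 8147 = 01111111010011.
R = 8147 + 234 = 8381; wraps to -8003 = 10000010111101
R = NOT 10000010111101 = 01111101000010 = 8002
R = NOT 01111101000010 = 10000010111101 = -8003
R = −(-8003) = 8003 = 01111101000011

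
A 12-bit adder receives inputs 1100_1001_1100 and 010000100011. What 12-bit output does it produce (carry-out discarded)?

  110010011100
+ 010000100011
= 000010111111  (discard carry-out 1)

000010111111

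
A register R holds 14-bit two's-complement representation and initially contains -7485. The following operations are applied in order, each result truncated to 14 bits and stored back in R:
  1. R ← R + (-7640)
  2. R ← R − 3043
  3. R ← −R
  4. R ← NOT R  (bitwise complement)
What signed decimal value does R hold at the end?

-1785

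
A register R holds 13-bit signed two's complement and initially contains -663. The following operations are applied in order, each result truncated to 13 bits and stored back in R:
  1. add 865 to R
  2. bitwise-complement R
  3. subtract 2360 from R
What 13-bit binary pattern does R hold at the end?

Start: R = -663 = 1110101101001.
R = -663 + 865 = 202 = 0000011001010
R = NOT 0000011001010 = 1111100110101 = -203
R = -203 − 2360 = -2563 = 1010111111101

1010111111101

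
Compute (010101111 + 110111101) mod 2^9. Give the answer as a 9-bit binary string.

  010101111
+ 110111101
= 001101100  (discard carry-out 1)

001101100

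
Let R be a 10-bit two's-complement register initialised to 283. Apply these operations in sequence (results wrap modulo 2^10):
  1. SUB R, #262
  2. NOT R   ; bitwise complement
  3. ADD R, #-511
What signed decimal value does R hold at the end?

491

Start: R = 283 = 0100011011.
R = 283 − 262 = 21 = 0000010101
R = NOT 0000010101 = 1111101010 = -22
R = -22 + (-511) = -533; wraps to 491 = 0111101011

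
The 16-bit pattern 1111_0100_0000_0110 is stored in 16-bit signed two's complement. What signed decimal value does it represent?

-3066

MSB is 1, so the value is negative.
Invert: 0000101111111001. Add 1: 0000101111111010 = 3066. So the value is −3066.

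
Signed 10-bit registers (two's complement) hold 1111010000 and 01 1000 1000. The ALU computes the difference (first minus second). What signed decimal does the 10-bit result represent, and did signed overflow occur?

-440; no overflow

1111010000 = -48 (signed)
01 1000 1000 → 0110001000 = 392 (signed)
Subtract via negate-and-add: invert 0110001000 + 1 = 1001111000 (i.e. -392).
  1111010000
+ 1001111000
= 1001001000  (discard carry-out 1)
Result 1001001000: MSB = 1 → 584 − 1024 = -440.
Both addends (after negating the subtrahend) are negative and so is the stored result: no signed overflow.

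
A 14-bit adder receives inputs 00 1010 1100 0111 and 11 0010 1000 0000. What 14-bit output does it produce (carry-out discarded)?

11110101000111

  00101011000111
+ 11001010000000
= 11110101000111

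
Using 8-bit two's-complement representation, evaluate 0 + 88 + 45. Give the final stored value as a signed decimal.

-123

0 + 88 = 88 (01011000)
88 + 45 = 133 → wraps to -123 (10000101)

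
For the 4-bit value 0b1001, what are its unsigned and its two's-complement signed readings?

unsigned = 9, signed = -7

Unsigned: 1001 = 9.
Signed: MSB=1 → 9 − 16 = -7.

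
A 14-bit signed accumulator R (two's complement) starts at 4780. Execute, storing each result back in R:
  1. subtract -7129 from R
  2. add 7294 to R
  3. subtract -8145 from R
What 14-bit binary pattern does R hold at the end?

10101011010100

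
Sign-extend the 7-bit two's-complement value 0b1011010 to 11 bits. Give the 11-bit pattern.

11111011010

MSB of 1011010 is 1; replicate it into the new high bits.
1111|1011010 → 11111011010 (still -38).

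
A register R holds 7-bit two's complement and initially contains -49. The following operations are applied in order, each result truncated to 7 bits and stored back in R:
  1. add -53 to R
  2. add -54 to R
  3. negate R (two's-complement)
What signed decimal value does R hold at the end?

28

Start: R = -49 = 1001111.
R = -49 + (-53) = -102; wraps to 26 = 0011010
R = 26 + (-54) = -28 = 1100100
R = −(-28) = 28 = 0011100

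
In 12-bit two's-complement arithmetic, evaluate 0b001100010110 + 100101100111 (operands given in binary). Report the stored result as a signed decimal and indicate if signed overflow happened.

0b001100010110 → 001100010110 = 790 (signed)
100101100111 = -1689 (signed)
  001100010110
+ 100101100111
= 110001111101
Result 110001111101: MSB = 1 → 3197 − 4096 = -899.
Addends have opposite signs, so signed overflow cannot occur.

-899; no overflow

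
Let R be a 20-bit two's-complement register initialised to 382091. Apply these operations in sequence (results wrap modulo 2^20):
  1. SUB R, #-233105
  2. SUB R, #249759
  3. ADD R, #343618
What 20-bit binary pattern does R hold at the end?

10101101000110111111

Start: R = 382091 = 01011101010010001011.
R = 382091 − (-233105) = 615196; wraps to -433380 = 10010110001100011100
R = -433380 − 249759 = -683139; wraps to 365437 = 01011001001101111101
R = 365437 + 343618 = 709055; wraps to -339521 = 10101101000110111111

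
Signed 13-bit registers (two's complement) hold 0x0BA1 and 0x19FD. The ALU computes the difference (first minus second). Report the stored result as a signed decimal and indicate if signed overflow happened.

0x0BA1 = 0101110100001 = 2977 (signed)
0x19FD = 1100111111101 = -1539 (signed)
Subtract via negate-and-add: invert 1100111111101 + 1 = 0011000000011 (i.e. 1539).
  0101110100001
+ 0011000000011
= 1000110100100
Result 1000110100100: MSB = 1 → 4516 − 8192 = -3676.
Both addends (after negating the subtrahend) are non-negative but the stored result is negative: signed overflow. The true value 2977 − (-1539) = 4516 lies outside [-4096, 4095].

-3676; overflow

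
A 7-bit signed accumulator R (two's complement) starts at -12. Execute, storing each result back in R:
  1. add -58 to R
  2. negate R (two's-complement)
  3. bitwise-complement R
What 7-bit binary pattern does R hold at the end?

0111001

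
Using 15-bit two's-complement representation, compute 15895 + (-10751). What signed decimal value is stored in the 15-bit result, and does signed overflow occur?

5144; no overflow

15895 → 011111000010111
-10751 → 101011000000001
  011111000010111
+ 101011000000001
= 001010000011000  (discard carry-out 1)
Result 001010000011000: MSB = 0 → value 5144.
Addends have opposite signs, so signed overflow cannot occur.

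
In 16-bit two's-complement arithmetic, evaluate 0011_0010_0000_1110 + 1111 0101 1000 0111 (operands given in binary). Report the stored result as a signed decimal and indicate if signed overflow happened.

0011_0010_0000_1110 → 0011001000001110 = 12814 (signed)
1111 0101 1000 0111 → 1111010110000111 = -2681 (signed)
  0011001000001110
+ 1111010110000111
= 0010011110010101  (discard carry-out 1)
Result 0010011110010101: MSB = 0 → value 10133.
Addends have opposite signs, so signed overflow cannot occur.

10133; no overflow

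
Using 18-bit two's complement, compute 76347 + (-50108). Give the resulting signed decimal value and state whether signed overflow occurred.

76347 → 010010101000111011
-50108 → 110011110001000100
  010010101000111011
+ 110011110001000100
= 000110011001111111  (discard carry-out 1)
Result 000110011001111111: MSB = 0 → value 26239.
Addends have opposite signs, so signed overflow cannot occur.

26239; no overflow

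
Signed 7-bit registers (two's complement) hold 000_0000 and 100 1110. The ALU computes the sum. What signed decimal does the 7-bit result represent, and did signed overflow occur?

000_0000 → 0000000 = 0 (signed)
100 1110 → 1001110 = -50 (signed)
  0000000
+ 1001110
= 1001110
Result 1001110: MSB = 1 → 78 − 128 = -50.
Addends have opposite signs, so signed overflow cannot occur.

-50; no overflow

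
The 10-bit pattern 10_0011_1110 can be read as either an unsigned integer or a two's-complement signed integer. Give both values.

Unsigned: 1000111110 = 574.
Signed: MSB=1 → 574 − 1024 = -450.

unsigned = 574, signed = -450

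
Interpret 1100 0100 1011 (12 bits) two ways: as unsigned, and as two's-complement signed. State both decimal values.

unsigned = 3147, signed = -949

Unsigned: 110001001011 = 3147.
Signed: MSB=1 → 3147 − 4096 = -949.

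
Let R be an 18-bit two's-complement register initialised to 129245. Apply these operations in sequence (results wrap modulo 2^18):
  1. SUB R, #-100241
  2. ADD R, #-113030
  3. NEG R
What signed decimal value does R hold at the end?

-116456

Start: R = 129245 = 011111100011011101.
R = 129245 − (-100241) = 229486; wraps to -32658 = 111000000001101110
R = -32658 + (-113030) = -145688; wraps to 116456 = 011100011011101000
R = −(116456) = -116456 = 100011100100011000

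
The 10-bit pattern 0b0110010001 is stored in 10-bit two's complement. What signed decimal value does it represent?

MSB is 0, so the value is non-negative: 0110010001 = 401.

401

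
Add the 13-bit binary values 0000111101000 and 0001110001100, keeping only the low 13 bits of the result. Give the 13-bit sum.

0010101110100

  0000111101000
+ 0001110001100
= 0010101110100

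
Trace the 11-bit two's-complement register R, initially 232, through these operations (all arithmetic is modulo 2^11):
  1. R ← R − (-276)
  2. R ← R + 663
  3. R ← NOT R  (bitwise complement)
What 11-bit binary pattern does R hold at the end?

Start: R = 232 = 00011101000.
R = 232 − (-276) = 508 = 00111111100
R = 508 + 663 = 1171; wraps to -877 = 10010010011
R = NOT 10010010011 = 01101101100 = 876

01101101100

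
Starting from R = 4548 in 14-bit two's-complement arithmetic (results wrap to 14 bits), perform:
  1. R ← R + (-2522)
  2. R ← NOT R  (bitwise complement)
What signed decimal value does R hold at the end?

Start: R = 4548 = 01000111000100.
R = 4548 + (-2522) = 2026 = 00011111101010
R = NOT 00011111101010 = 11100000010101 = -2027

-2027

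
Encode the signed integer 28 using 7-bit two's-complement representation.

0011100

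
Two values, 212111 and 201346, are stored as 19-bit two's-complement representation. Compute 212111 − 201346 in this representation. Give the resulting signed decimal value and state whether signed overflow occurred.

212111 → 0110011110010001111
201346 → 0110001001010000010
Subtract via negate-and-add: invert 0110001001010000010 + 1 = 1001110110101111110 (i.e. -201346).
  0110011110010001111
+ 1001110110101111110
= 0000010101000001101  (discard carry-out 1)
Result 0000010101000001101: MSB = 0 → value 10765.
Addends (after negating the subtrahend) have opposite signs, so signed overflow cannot occur.

10765; no overflow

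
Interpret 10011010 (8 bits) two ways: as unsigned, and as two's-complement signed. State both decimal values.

unsigned = 154, signed = -102

Unsigned: 10011010 = 154.
Signed: MSB=1 → 154 − 256 = -102.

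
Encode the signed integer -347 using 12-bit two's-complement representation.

111010100101

|-347| = 347 = 000101011011 in 12 bits.
Invert the bits: 111010100100. Add 1: 111010100101.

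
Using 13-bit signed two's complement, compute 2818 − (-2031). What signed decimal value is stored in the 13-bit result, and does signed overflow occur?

-3343; overflow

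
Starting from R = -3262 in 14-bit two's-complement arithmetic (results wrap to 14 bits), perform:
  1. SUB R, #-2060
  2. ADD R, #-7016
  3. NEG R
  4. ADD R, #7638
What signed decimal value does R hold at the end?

Start: R = -3262 = 11001101000010.
R = -3262 − (-2060) = -1202 = 11101101001110
R = -1202 + (-7016) = -8218; wraps to 8166 = 01111111100110
R = −(8166) = -8166 = 10000000011010
R = -8166 + 7638 = -528 = 11110111110000

-528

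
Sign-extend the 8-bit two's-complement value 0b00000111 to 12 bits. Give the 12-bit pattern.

000000000111

MSB of 00000111 is 0; replicate it into the new high bits.
0000|00000111 → 000000000111 (still 7).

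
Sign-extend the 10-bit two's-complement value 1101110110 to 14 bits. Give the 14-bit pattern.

11111101110110

MSB of 1101110110 is 1; replicate it into the new high bits.
1111|1101110110 → 11111101110110 (still -138).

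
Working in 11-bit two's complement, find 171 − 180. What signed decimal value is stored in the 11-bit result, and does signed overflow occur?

-9; no overflow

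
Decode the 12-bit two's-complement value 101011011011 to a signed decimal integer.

MSB is 1, so the value is negative.
Invert: 010100100100. Add 1: 010100100101 = 1317. So the value is −1317.

-1317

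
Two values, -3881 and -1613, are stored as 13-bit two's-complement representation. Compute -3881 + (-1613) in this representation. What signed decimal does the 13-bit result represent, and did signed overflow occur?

-3881 → 1000011010111
-1613 → 1100110110011
  1000011010111
+ 1100110110011
= 0101010001010  (discard carry-out 1)
Result 0101010001010: MSB = 0 → value 2698.
Both addends are negative but the stored result is non-negative: signed overflow. The true value -3881 + (-1613) = -5494 lies outside [-4096, 4095].

2698; overflow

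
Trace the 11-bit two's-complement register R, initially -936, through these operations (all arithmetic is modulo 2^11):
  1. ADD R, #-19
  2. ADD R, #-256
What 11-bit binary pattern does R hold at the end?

Start: R = -936 = 10001011000.
R = -936 + (-19) = -955 = 10001000101
R = -955 + (-256) = -1211; wraps to 837 = 01101000101

01101000101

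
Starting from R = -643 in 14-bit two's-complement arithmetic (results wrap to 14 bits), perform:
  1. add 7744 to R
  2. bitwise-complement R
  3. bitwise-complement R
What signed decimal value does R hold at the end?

7101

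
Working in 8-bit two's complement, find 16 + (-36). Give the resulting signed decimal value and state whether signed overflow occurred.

-20; no overflow

16 → 00010000
-36 → 11011100
  00010000
+ 11011100
= 11101100
Result 11101100: MSB = 1 → 236 − 256 = -20.
Addends have opposite signs, so signed overflow cannot occur.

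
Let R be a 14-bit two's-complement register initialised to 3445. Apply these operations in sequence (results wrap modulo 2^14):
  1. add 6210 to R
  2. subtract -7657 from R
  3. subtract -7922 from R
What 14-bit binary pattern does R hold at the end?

10001010010010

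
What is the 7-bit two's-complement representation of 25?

25 is non-negative, so write it directly in 7 bits: 0011001.

0011001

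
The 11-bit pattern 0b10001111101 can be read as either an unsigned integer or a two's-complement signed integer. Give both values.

unsigned = 1149, signed = -899

Unsigned: 10001111101 = 1149.
Signed: MSB=1 → 1149 − 2048 = -899.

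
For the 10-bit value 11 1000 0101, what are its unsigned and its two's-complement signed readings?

Unsigned: 1110000101 = 901.
Signed: MSB=1 → 901 − 1024 = -123.

unsigned = 901, signed = -123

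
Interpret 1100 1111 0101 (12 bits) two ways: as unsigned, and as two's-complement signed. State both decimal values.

Unsigned: 110011110101 = 3317.
Signed: MSB=1 → 3317 − 4096 = -779.

unsigned = 3317, signed = -779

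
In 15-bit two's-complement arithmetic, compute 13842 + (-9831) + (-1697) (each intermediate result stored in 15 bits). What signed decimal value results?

2314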